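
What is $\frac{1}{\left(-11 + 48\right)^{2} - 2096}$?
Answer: $- \frac{1}{727} \approx -0.0013755$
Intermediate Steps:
$\frac{1}{\left(-11 + 48\right)^{2} - 2096} = \frac{1}{37^{2} - 2096} = \frac{1}{1369 - 2096} = \frac{1}{-727} = - \frac{1}{727}$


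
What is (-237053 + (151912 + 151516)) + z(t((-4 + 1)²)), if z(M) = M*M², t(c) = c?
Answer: 67104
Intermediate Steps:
z(M) = M³
(-237053 + (151912 + 151516)) + z(t((-4 + 1)²)) = (-237053 + (151912 + 151516)) + ((-4 + 1)²)³ = (-237053 + 303428) + ((-3)²)³ = 66375 + 9³ = 66375 + 729 = 67104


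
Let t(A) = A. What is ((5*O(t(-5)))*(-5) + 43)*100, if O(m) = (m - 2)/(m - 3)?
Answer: 4225/2 ≈ 2112.5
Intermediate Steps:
O(m) = (-2 + m)/(-3 + m)
((5*O(t(-5)))*(-5) + 43)*100 = ((5*((-2 - 5)/(-3 - 5)))*(-5) + 43)*100 = ((5*(-7/(-8)))*(-5) + 43)*100 = ((5*(-⅛*(-7)))*(-5) + 43)*100 = ((5*(7/8))*(-5) + 43)*100 = ((35/8)*(-5) + 43)*100 = (-175/8 + 43)*100 = (169/8)*100 = 4225/2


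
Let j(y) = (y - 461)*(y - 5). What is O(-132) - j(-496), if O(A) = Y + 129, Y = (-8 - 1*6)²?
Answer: -479132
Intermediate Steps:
Y = 196 (Y = (-8 - 6)² = (-14)² = 196)
j(y) = (-461 + y)*(-5 + y)
O(A) = 325 (O(A) = 196 + 129 = 325)
O(-132) - j(-496) = 325 - (2305 + (-496)² - 466*(-496)) = 325 - (2305 + 246016 + 231136) = 325 - 1*479457 = 325 - 479457 = -479132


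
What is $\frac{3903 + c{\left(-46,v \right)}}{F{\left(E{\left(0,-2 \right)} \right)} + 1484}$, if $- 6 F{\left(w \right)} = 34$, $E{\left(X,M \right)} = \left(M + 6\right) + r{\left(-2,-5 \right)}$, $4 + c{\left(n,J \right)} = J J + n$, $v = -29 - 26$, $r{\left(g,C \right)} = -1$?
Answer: $\frac{20634}{4435} \approx 4.6525$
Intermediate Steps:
$v = -55$
$c{\left(n,J \right)} = -4 + n + J^{2}$ ($c{\left(n,J \right)} = -4 + \left(J J + n\right) = -4 + \left(J^{2} + n\right) = -4 + \left(n + J^{2}\right) = -4 + n + J^{2}$)
$E{\left(X,M \right)} = 5 + M$ ($E{\left(X,M \right)} = \left(M + 6\right) - 1 = \left(6 + M\right) - 1 = 5 + M$)
$F{\left(w \right)} = - \frac{17}{3}$ ($F{\left(w \right)} = \left(- \frac{1}{6}\right) 34 = - \frac{17}{3}$)
$\frac{3903 + c{\left(-46,v \right)}}{F{\left(E{\left(0,-2 \right)} \right)} + 1484} = \frac{3903 - \left(50 - 3025\right)}{- \frac{17}{3} + 1484} = \frac{3903 - -2975}{\frac{4435}{3}} = \left(3903 + 2975\right) \frac{3}{4435} = 6878 \cdot \frac{3}{4435} = \frac{20634}{4435}$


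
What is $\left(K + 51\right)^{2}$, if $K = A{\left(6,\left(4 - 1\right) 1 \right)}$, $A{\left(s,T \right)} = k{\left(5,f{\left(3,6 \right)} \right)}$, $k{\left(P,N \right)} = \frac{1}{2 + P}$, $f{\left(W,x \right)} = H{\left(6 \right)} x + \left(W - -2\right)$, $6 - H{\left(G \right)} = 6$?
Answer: $\frac{128164}{49} \approx 2615.6$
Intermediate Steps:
$H{\left(G \right)} = 0$ ($H{\left(G \right)} = 6 - 6 = 0$)
$f{\left(W,x \right)} = 2 + W$ ($f{\left(W,x \right)} = 0 x + \left(W - -2\right) = 0 + \left(W + 2\right) = 0 + \left(2 + W\right) = 2 + W$)
$A{\left(s,T \right)} = \frac{1}{7}$ ($A{\left(s,T \right)} = \frac{1}{2 + 5} = \frac{1}{7}$)
$K = \frac{1}{7} \approx 0.14286$
$\left(K + 51\right)^{2} = \left(\frac{1}{7} + 51\right)^{2} = \left(\frac{358}{7}\right)^{2} = \frac{128164}{49}$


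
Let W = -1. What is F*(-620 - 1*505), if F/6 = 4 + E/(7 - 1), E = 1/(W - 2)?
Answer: -26625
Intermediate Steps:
E = -⅓ (E = 1/(-1 - 2) = 1/(-3) = -⅓ ≈ -0.33333)
F = 71/3 (F = 6*(4 - ⅓/(7 - 1)) = 6*(4 - ⅓/6) = 6*(4 + (⅙)*(-⅓)) = 6*(4 - 1/18) = 6*(71/18) = 71/3 ≈ 23.667)
F*(-620 - 1*505) = 71*(-620 - 1*505)/3 = 71*(-620 - 505)/3 = (71/3)*(-1125) = -26625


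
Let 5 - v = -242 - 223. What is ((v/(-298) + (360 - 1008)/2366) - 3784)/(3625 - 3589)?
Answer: -222440203/2115204 ≈ -105.16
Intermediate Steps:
v = 470 (v = 5 - (-242 - 223) = 5 - 1*(-465) = 5 + 465 = 470)
((v/(-298) + (360 - 1008)/2366) - 3784)/(3625 - 3589) = ((470/(-298) + (360 - 1008)/2366) - 3784)/(3625 - 3589) = ((470*(-1/298) - 648*1/2366) - 3784)/36 = ((-235/149 - 324/1183) - 3784)*(1/36) = (-326281/176267 - 3784)*(1/36) = -667320609/176267*1/36 = -222440203/2115204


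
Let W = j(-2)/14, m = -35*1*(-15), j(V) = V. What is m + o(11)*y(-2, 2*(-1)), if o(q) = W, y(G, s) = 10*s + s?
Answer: 3697/7 ≈ 528.14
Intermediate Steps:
m = 525 (m = -35*(-15) = 525)
y(G, s) = 11*s
W = -⅐ (W = -2/14 = -2*1/14 = -⅐ ≈ -0.14286)
o(q) = -⅐
m + o(11)*y(-2, 2*(-1)) = 525 - 11*2*(-1)/7 = 525 - 11*(-2)/7 = 525 - ⅐*(-22) = 525 + 22/7 = 3697/7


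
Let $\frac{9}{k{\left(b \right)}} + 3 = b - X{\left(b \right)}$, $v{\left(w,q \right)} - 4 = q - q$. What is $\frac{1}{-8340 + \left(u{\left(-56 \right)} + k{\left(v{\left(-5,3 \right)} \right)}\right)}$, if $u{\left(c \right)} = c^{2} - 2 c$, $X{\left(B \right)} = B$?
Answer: $- \frac{1}{5095} \approx -0.00019627$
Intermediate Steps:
$v{\left(w,q \right)} = 4$ ($v{\left(w,q \right)} = 4 + \left(q - q\right) = 4 + 0 = 4$)
$k{\left(b \right)} = -3$ ($k{\left(b \right)} = \frac{9}{-3 + \left(b - b\right)} = \frac{9}{-3 + 0} = \frac{9}{-3} = 9 \left(- \frac{1}{3}\right) = -3$)
$\frac{1}{-8340 + \left(u{\left(-56 \right)} + k{\left(v{\left(-5,3 \right)} \right)}\right)} = \frac{1}{-8340 - \left(3 + 56 \left(-2 - 56\right)\right)} = \frac{1}{-8340 - -3245} = \frac{1}{-8340 + \left(3248 - 3\right)} = \frac{1}{-8340 + 3245} = \frac{1}{-5095} = - \frac{1}{5095}$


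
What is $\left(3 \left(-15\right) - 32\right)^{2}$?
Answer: $5929$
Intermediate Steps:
$\left(3 \left(-15\right) - 32\right)^{2} = \left(-45 - 32\right)^{2} = \left(-77\right)^{2} = 5929$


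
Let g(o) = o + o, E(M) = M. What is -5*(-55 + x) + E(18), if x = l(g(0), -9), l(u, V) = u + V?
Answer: 338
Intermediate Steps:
g(o) = 2*o
l(u, V) = V + u
x = -9 (x = -9 + 2*0 = -9 + 0 = -9)
-5*(-55 + x) + E(18) = -5*(-55 - 9) + 18 = -5*(-64) + 18 = 320 + 18 = 338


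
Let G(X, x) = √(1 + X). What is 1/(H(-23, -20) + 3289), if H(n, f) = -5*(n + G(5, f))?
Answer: 1702/5793533 + 5*√6/11587066 ≈ 0.00029483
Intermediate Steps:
H(n, f) = -5*n - 5*√6 (H(n, f) = -5*(n + √(1 + 5)) = -5*(n + √6) = -5*n - 5*√6)
1/(H(-23, -20) + 3289) = 1/((-5*(-23) - 5*√6) + 3289) = 1/((115 - 5*√6) + 3289) = 1/(3404 - 5*√6)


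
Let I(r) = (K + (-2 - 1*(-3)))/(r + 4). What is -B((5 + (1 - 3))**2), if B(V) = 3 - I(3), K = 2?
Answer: -18/7 ≈ -2.5714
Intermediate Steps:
I(r) = 3/(4 + r) (I(r) = (2 + (-2 - 1*(-3)))/(r + 4) = (2 + (-2 + 3))/(4 + r) = (2 + 1)/(4 + r) = 3/(4 + r))
B(V) = 18/7 (B(V) = 3 - 3/(4 + 3) = 3 - 3/7 = 18/7)
-B((5 + (1 - 3))**2) = -1*18/7 = -18/7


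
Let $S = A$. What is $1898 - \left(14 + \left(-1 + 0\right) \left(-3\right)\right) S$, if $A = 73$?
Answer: $657$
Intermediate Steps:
$S = 73$
$1898 - \left(14 + \left(-1 + 0\right) \left(-3\right)\right) S = 1898 - \left(14 + \left(-1 + 0\right) \left(-3\right)\right) 73 = 1898 - \left(14 - -3\right) 73 = 1898 - \left(14 + 3\right) 73 = 1898 - 17 \cdot 73 = 1898 - 1241 = 657$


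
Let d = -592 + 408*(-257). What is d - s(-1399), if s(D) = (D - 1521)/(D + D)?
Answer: -147523212/1399 ≈ -1.0545e+5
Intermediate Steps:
d = -105448 (d = -592 - 104856 = -105448)
s(D) = (-1521 + D)/(2*D) (s(D) = (-1521 + D)/((2*D)) = (-1521 + D)*(1/(2*D)) = (-1521 + D)/(2*D))
d - s(-1399) = -105448 - (-1521 - 1399)/(2*(-1399)) = -105448 - (-1)*(-2920)/(2*1399) = -105448 - 1*1460/1399 = -105448 - 1460/1399 = -147523212/1399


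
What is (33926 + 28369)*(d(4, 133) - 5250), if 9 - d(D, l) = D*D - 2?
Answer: -327360225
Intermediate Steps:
d(D, l) = 11 - D² (d(D, l) = 9 - (D*D - 2) = 9 - (D² - 2) = 9 - (-2 + D²) = 9 + (2 - D²) = 11 - D²)
(33926 + 28369)*(d(4, 133) - 5250) = (33926 + 28369)*((11 - 1*4²) - 5250) = 62295*((11 - 1*16) - 5250) = 62295*((11 - 16) - 5250) = 62295*(-5 - 5250) = 62295*(-5255) = -327360225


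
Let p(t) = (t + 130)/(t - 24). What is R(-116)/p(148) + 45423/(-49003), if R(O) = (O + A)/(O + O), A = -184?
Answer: -69168138/197531093 ≈ -0.35016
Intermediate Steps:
R(O) = (-184 + O)/(2*O) (R(O) = (O - 184)/(O + O) = (-184 + O)/((2*O)) = (-184 + O)*(1/(2*O)) = (-184 + O)/(2*O))
p(t) = (130 + t)/(-24 + t)
R(-116)/p(148) + 45423/(-49003) = ((½)*(-184 - 116)/(-116))/(((130 + 148)/(-24 + 148))) + 45423/(-49003) = ((½)*(-1/116)*(-300))/((278/124)) + 45423*(-1/49003) = 75/(58*(((1/124)*278))) - 45423/49003 = 75/(58*(139/62)) - 45423/49003 = (75/58)*(62/139) - 45423/49003 = 2325/4031 - 45423/49003 = -69168138/197531093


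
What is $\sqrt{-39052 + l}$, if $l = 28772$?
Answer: $2 i \sqrt{2570} \approx 101.39 i$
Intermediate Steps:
$\sqrt{-39052 + l} = \sqrt{-39052 + 28772} = \sqrt{-10280} = 2 i \sqrt{2570}$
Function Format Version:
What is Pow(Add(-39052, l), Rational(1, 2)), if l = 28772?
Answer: Mul(2, I, Pow(2570, Rational(1, 2))) ≈ Mul(101.39, I)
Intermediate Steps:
Pow(Add(-39052, l), Rational(1, 2)) = Pow(Add(-39052, 28772), Rational(1, 2)) = Pow(-10280, Rational(1, 2)) = Mul(2, I, Pow(2570, Rational(1, 2)))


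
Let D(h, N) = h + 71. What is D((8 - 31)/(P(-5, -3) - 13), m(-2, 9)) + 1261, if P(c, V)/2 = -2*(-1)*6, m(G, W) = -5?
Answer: 14629/11 ≈ 1329.9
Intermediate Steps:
P(c, V) = 24 (P(c, V) = 2*(-2*(-1)*6) = 2*(2*6) = 2*12 = 24)
D(h, N) = 71 + h
D((8 - 31)/(P(-5, -3) - 13), m(-2, 9)) + 1261 = (71 + (8 - 31)/(24 - 13)) + 1261 = (71 - 23/11) + 1261 = 758/11 + 1261 = 14629/11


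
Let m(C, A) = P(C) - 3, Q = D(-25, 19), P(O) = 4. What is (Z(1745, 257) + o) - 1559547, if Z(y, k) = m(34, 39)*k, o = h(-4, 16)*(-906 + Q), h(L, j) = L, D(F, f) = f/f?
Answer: -1555670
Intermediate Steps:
D(F, f) = 1
Q = 1
o = 3620 (o = -4*(-906 + 1) = -4*(-905) = 3620)
m(C, A) = 1 (m(C, A) = 4 - 3 = 1)
Z(y, k) = k (Z(y, k) = 1*k = k)
(Z(1745, 257) + o) - 1559547 = (257 + 3620) - 1559547 = 3877 - 1559547 = -1555670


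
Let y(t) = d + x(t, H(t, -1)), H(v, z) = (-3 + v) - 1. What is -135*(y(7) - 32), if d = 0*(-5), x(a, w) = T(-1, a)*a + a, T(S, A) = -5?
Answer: 8100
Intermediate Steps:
H(v, z) = -4 + v
x(a, w) = -4*a (x(a, w) = -5*a + a = -4*a)
d = 0
y(t) = -4*t (y(t) = 0 - 4*t = -4*t)
-135*(y(7) - 32) = -135*(-4*7 - 32) = -135*(-28 - 32) = -135*(-60) = 8100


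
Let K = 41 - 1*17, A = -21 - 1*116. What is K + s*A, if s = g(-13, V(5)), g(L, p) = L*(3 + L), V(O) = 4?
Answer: -17786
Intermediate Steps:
s = 130 (s = -13*(3 - 13) = -13*(-10) = 130)
A = -137 (A = -21 - 116 = -137)
K = 24 (K = 41 - 17 = 24)
K + s*A = 24 + 130*(-137) = 24 - 17810 = -17786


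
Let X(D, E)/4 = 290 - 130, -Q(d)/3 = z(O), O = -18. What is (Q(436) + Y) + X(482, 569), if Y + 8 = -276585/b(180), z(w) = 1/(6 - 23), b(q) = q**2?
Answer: 22900057/36720 ≈ 623.64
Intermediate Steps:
z(w) = -1/17 (z(w) = 1/(-17) = -1/17)
Q(d) = 3/17 (Q(d) = -3*(-1/17) = 3/17)
X(D, E) = 640 (X(D, E) = 4*(290 - 130) = 4*160 = 640)
Y = -35719/2160 (Y = -8 - 276585/(180**2) = -8 - 276585/32400 = -8 - 276585*1/32400 = -8 - 18439/2160 = -35719/2160 ≈ -16.537)
(Q(436) + Y) + X(482, 569) = (3/17 - 35719/2160) + 640 = -600743/36720 + 640 = 22900057/36720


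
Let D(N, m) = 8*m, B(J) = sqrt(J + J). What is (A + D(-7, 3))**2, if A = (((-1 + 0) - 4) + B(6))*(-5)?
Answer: 2701 - 980*sqrt(3) ≈ 1003.6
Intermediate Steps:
B(J) = sqrt(2)*sqrt(J) (B(J) = sqrt(2*J) = sqrt(2)*sqrt(J))
A = 25 - 10*sqrt(3) (A = (((-1 + 0) - 4) + sqrt(2)*sqrt(6))*(-5) = ((-1 - 4) + 2*sqrt(3))*(-5) = (-5 + 2*sqrt(3))*(-5) = 25 - 10*sqrt(3) ≈ 7.6795)
(A + D(-7, 3))**2 = ((25 - 10*sqrt(3)) + 8*3)**2 = ((25 - 10*sqrt(3)) + 24)**2 = (49 - 10*sqrt(3))**2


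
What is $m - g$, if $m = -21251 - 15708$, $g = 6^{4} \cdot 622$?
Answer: $-843071$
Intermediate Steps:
$g = 806112$ ($g = 1296 \cdot 622 = 806112$)
$m = -36959$ ($m = -21251 - 15708 = -36959$)
$m - g = -36959 - 806112 = -843071$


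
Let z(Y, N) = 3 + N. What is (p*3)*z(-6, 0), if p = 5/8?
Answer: 45/8 ≈ 5.6250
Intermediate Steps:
p = 5/8 (p = (⅛)*5 = 5/8 ≈ 0.62500)
(p*3)*z(-6, 0) = ((5/8)*3)*(3 + 0) = (15/8)*3 = 45/8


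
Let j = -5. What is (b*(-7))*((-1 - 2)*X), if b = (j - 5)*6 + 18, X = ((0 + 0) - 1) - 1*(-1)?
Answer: 0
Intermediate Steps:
X = 0 (X = (0 - 1) + 1 = -1 + 1 = 0)
b = -42 (b = (-5 - 5)*6 + 18 = -10*6 + 18 = -60 + 18 = -42)
(b*(-7))*((-1 - 2)*X) = (-42*(-7))*((-1 - 2)*0) = 294*(-3*0) = 294*0 = 0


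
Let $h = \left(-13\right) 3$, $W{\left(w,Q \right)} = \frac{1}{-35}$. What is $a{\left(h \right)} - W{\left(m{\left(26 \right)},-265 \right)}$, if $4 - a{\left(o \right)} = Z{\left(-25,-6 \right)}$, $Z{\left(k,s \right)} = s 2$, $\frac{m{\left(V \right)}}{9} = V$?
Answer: $\frac{561}{35} \approx 16.029$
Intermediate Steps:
$m{\left(V \right)} = 9 V$
$W{\left(w,Q \right)} = - \frac{1}{35}$
$h = -39$
$Z{\left(k,s \right)} = 2 s$
$a{\left(o \right)} = 16$ ($a{\left(o \right)} = 4 - 2 \left(-6\right) = 4 - -12 = 4 + 12 = 16$)
$a{\left(h \right)} - W{\left(m{\left(26 \right)},-265 \right)} = 16 - - \frac{1}{35} = 16 + \frac{1}{35} = \frac{561}{35}$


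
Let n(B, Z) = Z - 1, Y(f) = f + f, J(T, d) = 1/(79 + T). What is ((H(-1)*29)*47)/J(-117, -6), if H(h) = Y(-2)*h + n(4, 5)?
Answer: -414352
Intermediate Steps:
Y(f) = 2*f
n(B, Z) = -1 + Z
H(h) = 4 - 4*h (H(h) = (2*(-2))*h + (-1 + 5) = -4*h + 4 = 4 - 4*h)
((H(-1)*29)*47)/J(-117, -6) = (((4 - 4*(-1))*29)*47)/(1/(79 - 117)) = (((4 + 4)*29)*47)/(1/(-38)) = ((8*29)*47)/(-1/38) = (232*47)*(-38) = 10904*(-38) = -414352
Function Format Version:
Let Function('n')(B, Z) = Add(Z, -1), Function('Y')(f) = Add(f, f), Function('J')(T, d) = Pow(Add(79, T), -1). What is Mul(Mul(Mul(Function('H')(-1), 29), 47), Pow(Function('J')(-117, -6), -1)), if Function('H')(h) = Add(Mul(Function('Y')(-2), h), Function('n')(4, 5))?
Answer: -414352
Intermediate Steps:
Function('Y')(f) = Mul(2, f)
Function('n')(B, Z) = Add(-1, Z)
Function('H')(h) = Add(4, Mul(-4, h)) (Function('H')(h) = Add(Mul(Mul(2, -2), h), Add(-1, 5)) = Add(Mul(-4, h), 4) = Add(4, Mul(-4, h)))
Mul(Mul(Mul(Function('H')(-1), 29), 47), Pow(Function('J')(-117, -6), -1)) = Mul(Mul(Mul(Add(4, Mul(-4, -1)), 29), 47), Pow(Pow(Add(79, -117), -1), -1)) = Mul(Mul(Mul(Add(4, 4), 29), 47), Pow(Pow(-38, -1), -1)) = Mul(Mul(Mul(8, 29), 47), Pow(Rational(-1, 38), -1)) = Mul(Mul(232, 47), -38) = Mul(10904, -38) = -414352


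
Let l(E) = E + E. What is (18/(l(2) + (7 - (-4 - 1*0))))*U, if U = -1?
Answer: -6/5 ≈ -1.2000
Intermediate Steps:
l(E) = 2*E
(18/(l(2) + (7 - (-4 - 1*0))))*U = (18/(2*2 + (7 - (-4 - 1*0))))*(-1) = (18/(4 + (7 - (-4 + 0))))*(-1) = (18/(4 + (7 - 1*(-4))))*(-1) = (18/(4 + (7 + 4)))*(-1) = (18/(4 + 11))*(-1) = (18/15)*(-1) = (18*(1/15))*(-1) = (6/5)*(-1) = -6/5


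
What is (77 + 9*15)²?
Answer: 44944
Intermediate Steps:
(77 + 9*15)² = (77 + 135)² = 212² = 44944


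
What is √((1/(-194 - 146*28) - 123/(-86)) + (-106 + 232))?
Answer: √1334636331245/102340 ≈ 11.288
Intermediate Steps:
√((1/(-194 - 146*28) - 123/(-86)) + (-106 + 232)) = √(((1/28)/(-340) - 123*(-1/86)) + 126) = √((-1/340*1/28 + 123/86) + 126) = √((-1/9520 + 123/86) + 126) = √(585437/409360 + 126) = √(52164797/409360) = √1334636331245/102340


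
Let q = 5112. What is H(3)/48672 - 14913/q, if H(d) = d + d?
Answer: -1680127/575952 ≈ -2.9171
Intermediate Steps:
H(d) = 2*d
H(3)/48672 - 14913/q = (2*3)/48672 - 14913/5112 = 6*(1/48672) - 14913*1/5112 = 1/8112 - 1657/568 = -1680127/575952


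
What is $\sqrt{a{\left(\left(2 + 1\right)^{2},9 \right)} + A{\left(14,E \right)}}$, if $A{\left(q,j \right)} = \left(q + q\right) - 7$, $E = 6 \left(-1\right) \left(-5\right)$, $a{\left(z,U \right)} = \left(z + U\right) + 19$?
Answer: $\sqrt{58} \approx 7.6158$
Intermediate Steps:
$a{\left(z,U \right)} = 19 + U + z$ ($a{\left(z,U \right)} = \left(U + z\right) + 19 = 19 + U + z$)
$E = 30$ ($E = \left(-6\right) \left(-5\right) = 30$)
$A{\left(q,j \right)} = -7 + 2 q$ ($A{\left(q,j \right)} = 2 q - 7 = -7 + 2 q$)
$\sqrt{a{\left(\left(2 + 1\right)^{2},9 \right)} + A{\left(14,E \right)}} = \sqrt{\left(19 + 9 + \left(2 + 1\right)^{2}\right) + \left(-7 + 2 \cdot 14\right)} = \sqrt{\left(19 + 9 + 3^{2}\right) + \left(-7 + 28\right)} = \sqrt{\left(19 + 9 + 9\right) + 21} = \sqrt{37 + 21} = \sqrt{58}$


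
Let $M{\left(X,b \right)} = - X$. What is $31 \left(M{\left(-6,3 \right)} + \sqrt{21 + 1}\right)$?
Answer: $186 + 31 \sqrt{22} \approx 331.4$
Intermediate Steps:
$31 \left(M{\left(-6,3 \right)} + \sqrt{21 + 1}\right) = 31 \left(\left(-1\right) \left(-6\right) + \sqrt{21 + 1}\right) = 31 \left(6 + \sqrt{22}\right) = 186 + 31 \sqrt{22}$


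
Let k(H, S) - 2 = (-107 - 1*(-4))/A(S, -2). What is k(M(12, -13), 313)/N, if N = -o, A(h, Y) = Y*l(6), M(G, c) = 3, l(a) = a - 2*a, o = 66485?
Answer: 79/797820 ≈ 9.9020e-5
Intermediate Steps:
l(a) = -a
A(h, Y) = -6*Y (A(h, Y) = Y*(-1*6) = Y*(-6) = -6*Y)
k(H, S) = -79/12 (k(H, S) = 2 + (-107 - 1*(-4))/((-6*(-2))) = 2 + (-107 + 4)/12 = 2 - 103*1/12 = 2 - 103/12 = -79/12)
N = -66485 (N = -1*66485 = -66485)
k(M(12, -13), 313)/N = -79/12/(-66485) = -79/12*(-1/66485) = 79/797820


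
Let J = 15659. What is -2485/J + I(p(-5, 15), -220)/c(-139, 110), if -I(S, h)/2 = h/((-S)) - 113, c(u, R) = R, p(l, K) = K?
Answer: 120268/73821 ≈ 1.6292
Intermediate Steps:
I(S, h) = 226 + 2*h/S (I(S, h) = -2*(h/((-S)) - 113) = -2*((-1/S)*h - 113) = -2*(-h/S - 113) = -2*(-113 - h/S) = 226 + 2*h/S)
-2485/J + I(p(-5, 15), -220)/c(-139, 110) = -2485/15659 + (226 + 2*(-220)/15)/110 = -2485*1/15659 + (226 + 2*(-220)*(1/15))*(1/110) = -355/2237 + (226 - 88/3)*(1/110) = -355/2237 + (590/3)*(1/110) = -355/2237 + 59/33 = 120268/73821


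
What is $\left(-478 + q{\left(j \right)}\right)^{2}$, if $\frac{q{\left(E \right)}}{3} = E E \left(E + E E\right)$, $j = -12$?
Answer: $3197450116$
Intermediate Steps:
$q{\left(E \right)} = 3 E^{2} \left(E + E^{2}\right)$ ($q{\left(E \right)} = 3 E E \left(E + E E\right) = 3 E^{2} \left(E + E^{2}\right)$)
$\left(-478 + q{\left(j \right)}\right)^{2} = \left(-478 + 3 \left(-12\right)^{3} \left(1 - 12\right)\right)^{2} = \left(-478 + 3 \left(-1728\right) \left(-11\right)\right)^{2} = \left(-478 + 57024\right)^{2} = 56546^{2} = 3197450116$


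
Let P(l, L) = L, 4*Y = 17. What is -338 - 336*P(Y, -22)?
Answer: 7054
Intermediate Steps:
Y = 17/4 (Y = (¼)*17 = 17/4 ≈ 4.2500)
-338 - 336*P(Y, -22) = -338 - 336*(-22) = -338 + 7392 = 7054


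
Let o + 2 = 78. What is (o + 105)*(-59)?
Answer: -10679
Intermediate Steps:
o = 76 (o = -2 + 78 = 76)
(o + 105)*(-59) = (76 + 105)*(-59) = 181*(-59) = -10679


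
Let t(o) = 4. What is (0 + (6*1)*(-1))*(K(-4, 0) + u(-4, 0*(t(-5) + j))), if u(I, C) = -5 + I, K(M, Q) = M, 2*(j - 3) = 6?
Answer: 78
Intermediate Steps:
j = 6 (j = 3 + (½)*6 = 3 + 3 = 6)
(0 + (6*1)*(-1))*(K(-4, 0) + u(-4, 0*(t(-5) + j))) = (0 + (6*1)*(-1))*(-4 + (-5 - 4)) = (0 + 6*(-1))*(-4 - 9) = (0 - 6)*(-13) = -6*(-13) = 78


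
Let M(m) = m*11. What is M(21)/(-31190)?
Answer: -231/31190 ≈ -0.0074062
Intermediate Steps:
M(m) = 11*m
M(21)/(-31190) = (11*21)/(-31190) = 231*(-1/31190) = -231/31190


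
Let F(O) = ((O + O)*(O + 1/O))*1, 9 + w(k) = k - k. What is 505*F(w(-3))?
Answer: 82820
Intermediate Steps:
w(k) = -9 (w(k) = -9 + (k - k) = -9 + 0 = -9)
F(O) = 2*O*(O + 1/O) (F(O) = ((2*O)*(O + 1/O))*1 = (2*O*(O + 1/O))*1 = 2*O*(O + 1/O))
505*F(w(-3)) = 505*(2 + 2*(-9)²) = 505*(2 + 2*81) = 505*(2 + 162) = 505*164 = 82820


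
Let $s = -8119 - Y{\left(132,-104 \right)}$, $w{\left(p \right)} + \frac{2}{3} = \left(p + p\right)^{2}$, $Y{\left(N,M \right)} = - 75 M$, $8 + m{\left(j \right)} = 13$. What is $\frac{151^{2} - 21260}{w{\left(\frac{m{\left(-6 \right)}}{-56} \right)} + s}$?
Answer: $- \frac{3624432}{37442981} \approx -0.096799$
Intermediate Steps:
$m{\left(j \right)} = 5$ ($m{\left(j \right)} = -8 + 13 = 5$)
$w{\left(p \right)} = - \frac{2}{3} + 4 p^{2}$ ($w{\left(p \right)} = - \frac{2}{3} + \left(p + p\right)^{2} = - \frac{2}{3} + \left(2 p\right)^{2} = - \frac{2}{3} + 4 p^{2}$)
$s = -15919$ ($s = -8119 - \left(-75\right) \left(-104\right) = -8119 - 7800 = -15919$)
$\frac{151^{2} - 21260}{w{\left(\frac{m{\left(-6 \right)}}{-56} \right)} + s} = \frac{151^{2} - 21260}{\left(- \frac{2}{3} + 4 \left(\frac{5}{-56}\right)^{2}\right) - 15919} = \frac{22801 - 21260}{\left(- \frac{2}{3} + 4 \left(5 \left(- \frac{1}{56}\right)\right)^{2}\right) - 15919} = \frac{1541}{\left(- \frac{2}{3} + 4 \left(- \frac{5}{56}\right)^{2}\right) - 15919} = \frac{1541}{\left(- \frac{2}{3} + 4 \cdot \frac{25}{3136}\right) - 15919} = \frac{1541}{\left(- \frac{2}{3} + \frac{25}{784}\right) - 15919} = \frac{1541}{- \frac{1493}{2352} - 15919} = \frac{1541}{- \frac{37442981}{2352}} = 1541 \left(- \frac{2352}{37442981}\right) = - \frac{3624432}{37442981}$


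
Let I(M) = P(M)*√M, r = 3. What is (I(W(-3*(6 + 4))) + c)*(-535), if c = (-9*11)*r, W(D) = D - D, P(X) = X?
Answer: 158895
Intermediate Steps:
W(D) = 0
c = -297 (c = -9*11*3 = -99*3 = -297)
I(M) = M^(3/2) (I(M) = M*√M = M^(3/2))
(I(W(-3*(6 + 4))) + c)*(-535) = (0^(3/2) - 297)*(-535) = (0 - 297)*(-535) = -297*(-535) = 158895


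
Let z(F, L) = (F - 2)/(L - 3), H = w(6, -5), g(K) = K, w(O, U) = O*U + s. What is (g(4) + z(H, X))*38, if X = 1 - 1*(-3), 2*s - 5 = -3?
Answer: -1026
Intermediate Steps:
s = 1 (s = 5/2 + (1/2)*(-3) = 5/2 - 3/2 = 1)
w(O, U) = 1 + O*U (w(O, U) = O*U + 1 = 1 + O*U)
H = -29 (H = 1 + 6*(-5) = 1 - 30 = -29)
X = 4 (X = 1 + 3 = 4)
z(F, L) = (-2 + F)/(-3 + L)
(g(4) + z(H, X))*38 = (4 + (-2 - 29)/(-3 + 4))*38 = (4 - 31/1)*38 = (4 + 1*(-31))*38 = (4 - 31)*38 = -27*38 = -1026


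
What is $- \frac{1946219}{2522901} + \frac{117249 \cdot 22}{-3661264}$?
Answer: $- \frac{6816694593247}{4618503303432} \approx -1.476$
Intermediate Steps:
$- \frac{1946219}{2522901} + \frac{117249 \cdot 22}{-3661264} = \left(-1946219\right) \frac{1}{2522901} + 2579478 \left(- \frac{1}{3661264}\right) = - \frac{1946219}{2522901} - \frac{1289739}{1830632} = - \frac{6816694593247}{4618503303432}$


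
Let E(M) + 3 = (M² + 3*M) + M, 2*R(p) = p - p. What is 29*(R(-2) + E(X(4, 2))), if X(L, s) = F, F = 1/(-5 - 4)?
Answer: -8062/81 ≈ -99.531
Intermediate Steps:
F = -⅑ (F = 1/(-9) = -⅑ ≈ -0.11111)
X(L, s) = -⅑
R(p) = 0 (R(p) = (p - p)/2 = (½)*0 = 0)
E(M) = -3 + M² + 4*M (E(M) = -3 + ((M² + 3*M) + M) = -3 + (M² + 4*M) = -3 + M² + 4*M)
29*(R(-2) + E(X(4, 2))) = 29*(0 + (-3 + (-⅑)² + 4*(-⅑))) = 29*(0 + (-3 + 1/81 - 4/9)) = 29*(0 - 278/81) = 29*(-278/81) = -8062/81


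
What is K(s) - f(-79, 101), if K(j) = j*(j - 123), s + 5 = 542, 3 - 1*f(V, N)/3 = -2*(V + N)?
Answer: 222177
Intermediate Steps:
f(V, N) = 9 + 6*N + 6*V (f(V, N) = 9 - (-6)*(V + N) = 9 - (-6)*(N + V) = 9 - 3*(-2*N - 2*V) = 9 + (6*N + 6*V) = 9 + 6*N + 6*V)
s = 537 (s = -5 + 542 = 537)
K(j) = j*(-123 + j)
K(s) - f(-79, 101) = 537*(-123 + 537) - (9 + 6*101 + 6*(-79)) = 537*414 - (9 + 606 - 474) = 222318 - 1*141 = 222318 - 141 = 222177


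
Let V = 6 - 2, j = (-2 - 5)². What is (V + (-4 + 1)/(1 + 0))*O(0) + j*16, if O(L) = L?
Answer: 784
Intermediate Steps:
j = 49 (j = (-7)² = 49)
V = 4
(V + (-4 + 1)/(1 + 0))*O(0) + j*16 = (4 + (-4 + 1)/(1 + 0))*0 + 49*16 = (4 - 3/1)*0 + 784 = (4 - 3*1)*0 + 784 = (4 - 3)*0 + 784 = 1*0 + 784 = 0 + 784 = 784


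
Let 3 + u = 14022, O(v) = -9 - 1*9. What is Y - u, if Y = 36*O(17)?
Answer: -14667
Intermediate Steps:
O(v) = -18 (O(v) = -9 - 9 = -18)
Y = -648 (Y = 36*(-18) = -648)
u = 14019 (u = -3 + 14022 = 14019)
Y - u = -648 - 1*14019 = -648 - 14019 = -14667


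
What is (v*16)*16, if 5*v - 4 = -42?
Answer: -9728/5 ≈ -1945.6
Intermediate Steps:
v = -38/5 (v = ⅘ + (⅕)*(-42) = ⅘ - 42/5 = -38/5 ≈ -7.6000)
(v*16)*16 = -38/5*16*16 = -608/5*16 = -9728/5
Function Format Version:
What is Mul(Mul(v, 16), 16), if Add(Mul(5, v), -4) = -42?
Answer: Rational(-9728, 5) ≈ -1945.6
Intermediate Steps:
v = Rational(-38, 5) (v = Add(Rational(4, 5), Mul(Rational(1, 5), -42)) = Add(Rational(4, 5), Rational(-42, 5)) = Rational(-38, 5) ≈ -7.6000)
Mul(Mul(v, 16), 16) = Mul(Mul(Rational(-38, 5), 16), 16) = Mul(Rational(-608, 5), 16) = Rational(-9728, 5)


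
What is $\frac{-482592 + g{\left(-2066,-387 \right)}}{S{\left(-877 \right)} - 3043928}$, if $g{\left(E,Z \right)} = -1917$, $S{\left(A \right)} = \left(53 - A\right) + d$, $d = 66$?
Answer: $\frac{484509}{3042932} \approx 0.15922$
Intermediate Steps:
$S{\left(A \right)} = 119 - A$ ($S{\left(A \right)} = \left(53 - A\right) + 66 = 119 - A$)
$\frac{-482592 + g{\left(-2066,-387 \right)}}{S{\left(-877 \right)} - 3043928} = \frac{-482592 - 1917}{\left(119 - -877\right) - 3043928} = - \frac{484509}{\left(119 + 877\right) - 3043928} = - \frac{484509}{996 - 3043928} = - \frac{484509}{-3042932} = \left(-484509\right) \left(- \frac{1}{3042932}\right) = \frac{484509}{3042932}$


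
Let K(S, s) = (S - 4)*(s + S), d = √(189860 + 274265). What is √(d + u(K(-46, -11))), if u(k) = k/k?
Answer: √(1 + 5*√18565) ≈ 26.120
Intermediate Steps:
d = 5*√18565 (d = √464125 = 5*√18565 ≈ 681.27)
K(S, s) = (-4 + S)*(S + s)
u(k) = 1
√(d + u(K(-46, -11))) = √(5*√18565 + 1) = √(1 + 5*√18565)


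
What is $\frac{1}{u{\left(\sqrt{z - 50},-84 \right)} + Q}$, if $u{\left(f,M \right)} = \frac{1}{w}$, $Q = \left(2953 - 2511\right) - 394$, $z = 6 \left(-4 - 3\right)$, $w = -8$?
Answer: $\frac{8}{383} \approx 0.020888$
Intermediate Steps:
$z = -42$ ($z = 6 \left(-7\right) = -42$)
$Q = 48$ ($Q = 442 - 394 = 48$)
$u{\left(f,M \right)} = - \frac{1}{8}$ ($u{\left(f,M \right)} = \frac{1}{-8} = - \frac{1}{8}$)
$\frac{1}{u{\left(\sqrt{z - 50},-84 \right)} + Q} = \frac{1}{- \frac{1}{8} + 48} = \frac{1}{\frac{383}{8}} = \frac{8}{383}$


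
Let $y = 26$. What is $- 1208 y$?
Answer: $-31408$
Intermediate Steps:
$- 1208 y = \left(-1208\right) 26 = -31408$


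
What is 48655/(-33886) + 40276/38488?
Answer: -31740069/81512773 ≈ -0.38939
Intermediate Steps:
48655/(-33886) + 40276/38488 = 48655*(-1/33886) + 40276*(1/38488) = -48655/33886 + 10069/9622 = -31740069/81512773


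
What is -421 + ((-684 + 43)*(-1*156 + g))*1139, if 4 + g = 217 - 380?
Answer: 235821556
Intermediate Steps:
g = -167 (g = -4 + (217 - 380) = -4 - 163 = -167)
-421 + ((-684 + 43)*(-1*156 + g))*1139 = -421 + ((-684 + 43)*(-1*156 - 167))*1139 = -421 - 641*(-156 - 167)*1139 = -421 - 641*(-323)*1139 = -421 + 207043*1139 = -421 + 235821977 = 235821556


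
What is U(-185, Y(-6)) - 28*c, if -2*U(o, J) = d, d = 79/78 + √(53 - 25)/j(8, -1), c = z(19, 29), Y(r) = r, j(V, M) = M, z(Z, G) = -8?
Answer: 34865/156 + √7 ≈ 226.14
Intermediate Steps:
c = -8
d = 79/78 - 2*√7 (d = 79/78 + √(53 - 25)/(-1) = 79*(1/78) + √28*(-1) = 79/78 + (2*√7)*(-1) = 79/78 - 2*√7 ≈ -4.2787)
U(o, J) = -79/156 + √7 (U(o, J) = -(79/78 - 2*√7)/2 = -79/156 + √7)
U(-185, Y(-6)) - 28*c = (-79/156 + √7) - 28*(-8) = (-79/156 + √7) - 1*(-224) = (-79/156 + √7) + 224 = 34865/156 + √7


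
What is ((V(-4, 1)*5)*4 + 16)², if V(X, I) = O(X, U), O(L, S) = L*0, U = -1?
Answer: 256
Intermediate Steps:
O(L, S) = 0
V(X, I) = 0
((V(-4, 1)*5)*4 + 16)² = ((0*5)*4 + 16)² = (0*4 + 16)² = (0 + 16)² = 16² = 256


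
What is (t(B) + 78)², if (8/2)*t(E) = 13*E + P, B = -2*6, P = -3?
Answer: 23409/16 ≈ 1463.1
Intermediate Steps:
B = -12
t(E) = -¾ + 13*E/4 (t(E) = (13*E - 3)/4 = (-3 + 13*E)/4 = -¾ + 13*E/4)
(t(B) + 78)² = ((-¾ + (13/4)*(-12)) + 78)² = ((-¾ - 39) + 78)² = (-159/4 + 78)² = (153/4)² = 23409/16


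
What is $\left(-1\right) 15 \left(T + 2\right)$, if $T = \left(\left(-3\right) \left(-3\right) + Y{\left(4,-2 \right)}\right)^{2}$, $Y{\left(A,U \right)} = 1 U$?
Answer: $-765$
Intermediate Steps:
$Y{\left(A,U \right)} = U$
$T = 49$ ($T = \left(\left(-3\right) \left(-3\right) - 2\right)^{2} = \left(9 - 2\right)^{2} = 7^{2} = 49$)
$\left(-1\right) 15 \left(T + 2\right) = \left(-1\right) 15 \left(49 + 2\right) = \left(-15\right) 51 = -765$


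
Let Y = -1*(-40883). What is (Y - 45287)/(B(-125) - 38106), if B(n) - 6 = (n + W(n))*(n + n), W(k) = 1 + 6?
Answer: 1101/2150 ≈ 0.51209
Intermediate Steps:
W(k) = 7
Y = 40883
B(n) = 6 + 2*n*(7 + n) (B(n) = 6 + (n + 7)*(n + n) = 6 + (7 + n)*(2*n) = 6 + 2*n*(7 + n))
(Y - 45287)/(B(-125) - 38106) = (40883 - 45287)/((6 + 2*(-125)**2 + 14*(-125)) - 38106) = -4404/((6 + 2*15625 - 1750) - 38106) = -4404/((6 + 31250 - 1750) - 38106) = -4404/(29506 - 38106) = -4404/(-8600) = -4404*(-1/8600) = 1101/2150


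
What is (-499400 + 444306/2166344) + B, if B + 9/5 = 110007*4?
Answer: -321559077703/5415860 ≈ -59374.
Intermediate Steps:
B = 2200131/5 (B = -9/5 + 110007*4 = -9/5 + 440028 = 2200131/5 ≈ 4.4003e+5)
(-499400 + 444306/2166344) + B = (-499400 + 444306/2166344) + 2200131/5 = (-499400 + 444306*(1/2166344)) + 2200131/5 = (-499400 + 222153/1083172) + 2200131/5 = -540935874647/1083172 + 2200131/5 = -321559077703/5415860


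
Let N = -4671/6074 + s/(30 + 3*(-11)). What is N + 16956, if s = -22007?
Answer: 442628737/18222 ≈ 24291.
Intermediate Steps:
N = 133656505/18222 (N = -4671/6074 - 22007/(30 + 3*(-11)) = -4671*1/6074 - 22007/(30 - 33) = -4671/6074 - 22007/(-3) = -4671/6074 - 22007*(-1/3) = -4671/6074 + 22007/3 = 133656505/18222 ≈ 7334.9)
N + 16956 = 133656505/18222 + 16956 = 442628737/18222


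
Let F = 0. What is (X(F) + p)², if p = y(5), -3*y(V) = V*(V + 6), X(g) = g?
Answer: 3025/9 ≈ 336.11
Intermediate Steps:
y(V) = -V*(6 + V)/3 (y(V) = -V*(V + 6)/3 = -V*(6 + V)/3)
p = -55/3 (p = -⅓*5*(6 + 5) = -⅓*5*11 = -55/3 ≈ -18.333)
(X(F) + p)² = (0 - 55/3)² = (-55/3)² = 3025/9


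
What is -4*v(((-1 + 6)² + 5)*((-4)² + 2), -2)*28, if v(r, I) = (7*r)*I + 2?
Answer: 846496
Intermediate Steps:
v(r, I) = 2 + 7*I*r (v(r, I) = 7*I*r + 2 = 2 + 7*I*r)
-4*v(((-1 + 6)² + 5)*((-4)² + 2), -2)*28 = -4*(2 + 7*(-2)*(((-1 + 6)² + 5)*((-4)² + 2)))*28 = -4*(2 + 7*(-2)*((5² + 5)*(16 + 2)))*28 = -4*(2 + 7*(-2)*((25 + 5)*18))*28 = -4*(2 + 7*(-2)*(30*18))*28 = -4*(2 + 7*(-2)*540)*28 = -4*(2 - 7560)*28 = -4*(-7558)*28 = 30232*28 = 846496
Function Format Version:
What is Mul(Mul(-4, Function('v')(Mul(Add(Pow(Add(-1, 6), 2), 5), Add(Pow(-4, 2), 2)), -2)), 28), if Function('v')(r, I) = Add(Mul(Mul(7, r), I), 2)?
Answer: 846496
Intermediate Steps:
Function('v')(r, I) = Add(2, Mul(7, I, r)) (Function('v')(r, I) = Add(Mul(7, I, r), 2) = Add(2, Mul(7, I, r)))
Mul(Mul(-4, Function('v')(Mul(Add(Pow(Add(-1, 6), 2), 5), Add(Pow(-4, 2), 2)), -2)), 28) = Mul(Mul(-4, Add(2, Mul(7, -2, Mul(Add(Pow(Add(-1, 6), 2), 5), Add(Pow(-4, 2), 2))))), 28) = Mul(Mul(-4, Add(2, Mul(7, -2, Mul(Add(Pow(5, 2), 5), Add(16, 2))))), 28) = Mul(Mul(-4, Add(2, Mul(7, -2, Mul(Add(25, 5), 18)))), 28) = Mul(Mul(-4, Add(2, Mul(7, -2, Mul(30, 18)))), 28) = Mul(Mul(-4, Add(2, Mul(7, -2, 540))), 28) = Mul(Mul(-4, Add(2, -7560)), 28) = Mul(Mul(-4, -7558), 28) = Mul(30232, 28) = 846496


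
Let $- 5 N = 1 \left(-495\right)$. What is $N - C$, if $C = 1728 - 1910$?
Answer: $281$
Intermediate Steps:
$C = -182$ ($C = 1728 - 1910 = -182$)
$N = 99$ ($N = - \frac{1 \left(-495\right)}{5} = \left(- \frac{1}{5}\right) \left(-495\right) = 99$)
$N - C = 99 - -182 = 99 + 182 = 281$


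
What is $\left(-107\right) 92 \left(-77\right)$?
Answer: $757988$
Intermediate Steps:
$\left(-107\right) 92 \left(-77\right) = \left(-9844\right) \left(-77\right) = 757988$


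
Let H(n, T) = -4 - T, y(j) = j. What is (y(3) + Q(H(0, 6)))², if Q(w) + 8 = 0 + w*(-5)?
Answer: 2025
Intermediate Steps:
Q(w) = -8 - 5*w (Q(w) = -8 + (0 + w*(-5)) = -8 + (0 - 5*w) = -8 - 5*w)
(y(3) + Q(H(0, 6)))² = (3 + (-8 - 5*(-4 - 1*6)))² = (3 + (-8 - 5*(-4 - 6)))² = (3 + (-8 - 5*(-10)))² = (3 + (-8 + 50))² = (3 + 42)² = 45² = 2025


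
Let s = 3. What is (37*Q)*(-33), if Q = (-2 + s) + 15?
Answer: -19536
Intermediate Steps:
Q = 16 (Q = (-2 + 3) + 15 = 1 + 15 = 16)
(37*Q)*(-33) = (37*16)*(-33) = 592*(-33) = -19536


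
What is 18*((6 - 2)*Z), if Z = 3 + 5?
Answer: 576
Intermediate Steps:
Z = 8
18*((6 - 2)*Z) = 18*((6 - 2)*8) = 18*(4*8) = 18*32 = 576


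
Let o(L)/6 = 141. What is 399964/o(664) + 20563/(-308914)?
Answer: 61768541399/130670622 ≈ 472.70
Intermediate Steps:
o(L) = 846 (o(L) = 6*141 = 846)
399964/o(664) + 20563/(-308914) = 399964/846 + 20563/(-308914) = 399964*(1/846) + 20563*(-1/308914) = 199982/423 - 20563/308914 = 61768541399/130670622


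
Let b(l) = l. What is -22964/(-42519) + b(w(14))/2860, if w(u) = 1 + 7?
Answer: 16504298/30401085 ≈ 0.54288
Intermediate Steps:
w(u) = 8
-22964/(-42519) + b(w(14))/2860 = -22964/(-42519) + 8/2860 = -22964*(-1/42519) + 8*(1/2860) = 22964/42519 + 2/715 = 16504298/30401085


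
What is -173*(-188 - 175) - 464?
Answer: 62335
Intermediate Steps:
-173*(-188 - 175) - 464 = -173*(-363) - 464 = 62799 - 464 = 62335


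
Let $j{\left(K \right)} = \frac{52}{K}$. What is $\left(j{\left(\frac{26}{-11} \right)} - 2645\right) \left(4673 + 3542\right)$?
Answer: $-21909405$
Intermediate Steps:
$\left(j{\left(\frac{26}{-11} \right)} - 2645\right) \left(4673 + 3542\right) = \left(\frac{52}{26 \frac{1}{-11}} - 2645\right) \left(4673 + 3542\right) = \left(\frac{52}{26 \left(- \frac{1}{11}\right)} - 2645\right) 8215 = \left(\frac{52}{- \frac{26}{11}} - 2645\right) 8215 = \left(52 \left(- \frac{11}{26}\right) - 2645\right) 8215 = \left(-22 - 2645\right) 8215 = \left(-2667\right) 8215 = -21909405$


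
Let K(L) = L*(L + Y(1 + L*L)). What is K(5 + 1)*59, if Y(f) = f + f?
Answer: 28320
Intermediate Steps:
Y(f) = 2*f
K(L) = L*(2 + L + 2*L²) (K(L) = L*(L + 2*(1 + L*L)) = L*(L + 2*(1 + L²)) = L*(L + (2 + 2*L²)) = L*(2 + L + 2*L²))
K(5 + 1)*59 = ((5 + 1)*(2 + (5 + 1) + 2*(5 + 1)²))*59 = (6*(2 + 6 + 2*6²))*59 = (6*(2 + 6 + 2*36))*59 = (6*(2 + 6 + 72))*59 = (6*80)*59 = 480*59 = 28320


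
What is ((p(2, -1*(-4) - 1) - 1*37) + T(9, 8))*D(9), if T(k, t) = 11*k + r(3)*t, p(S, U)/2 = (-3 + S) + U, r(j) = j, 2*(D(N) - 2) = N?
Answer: 585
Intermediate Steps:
D(N) = 2 + N/2
p(S, U) = -6 + 2*S + 2*U (p(S, U) = 2*((-3 + S) + U) = 2*(-3 + S + U) = -6 + 2*S + 2*U)
T(k, t) = 3*t + 11*k (T(k, t) = 11*k + 3*t = 3*t + 11*k)
((p(2, -1*(-4) - 1) - 1*37) + T(9, 8))*D(9) = (((-6 + 2*2 + 2*(-1*(-4) - 1)) - 1*37) + (3*8 + 11*9))*(2 + (1/2)*9) = (((-6 + 4 + 2*(4 - 1)) - 37) + (24 + 99))*(2 + 9/2) = (((-6 + 4 + 2*3) - 37) + 123)*(13/2) = (((-6 + 4 + 6) - 37) + 123)*(13/2) = ((4 - 37) + 123)*(13/2) = (-33 + 123)*(13/2) = 90*(13/2) = 585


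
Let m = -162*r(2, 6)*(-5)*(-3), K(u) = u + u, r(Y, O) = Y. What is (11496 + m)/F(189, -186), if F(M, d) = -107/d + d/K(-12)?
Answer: 2468592/3097 ≈ 797.09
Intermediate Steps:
K(u) = 2*u
F(M, d) = -107/d - d/24 (F(M, d) = -107/d + d/((2*(-12))) = -107/d + d/(-24) = -107/d + d*(-1/24) = -107/d - d/24)
m = -4860 (m = -162*2*(-5)*(-3) = -(-1620)*(-3) = -162*30 = -4860)
(11496 + m)/F(189, -186) = (11496 - 4860)/(-107/(-186) - 1/24*(-186)) = 6636/(-107*(-1/186) + 31/4) = 6636/(107/186 + 31/4) = 6636/(3097/372) = 6636*(372/3097) = 2468592/3097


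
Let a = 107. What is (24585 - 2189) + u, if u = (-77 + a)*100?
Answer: 25396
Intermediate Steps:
u = 3000 (u = (-77 + 107)*100 = 30*100 = 3000)
(24585 - 2189) + u = (24585 - 2189) + 3000 = 22396 + 3000 = 25396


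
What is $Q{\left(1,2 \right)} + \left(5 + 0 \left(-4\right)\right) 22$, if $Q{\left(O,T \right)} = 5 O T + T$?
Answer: $122$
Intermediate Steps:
$Q{\left(O,T \right)} = T + 5 O T$ ($Q{\left(O,T \right)} = 5 O T + T = T + 5 O T$)
$Q{\left(1,2 \right)} + \left(5 + 0 \left(-4\right)\right) 22 = 2 \left(1 + 5 \cdot 1\right) + \left(5 + 0 \left(-4\right)\right) 22 = 2 \left(1 + 5\right) + \left(5 + 0\right) 22 = 2 \cdot 6 + 5 \cdot 22 = 12 + 110 = 122$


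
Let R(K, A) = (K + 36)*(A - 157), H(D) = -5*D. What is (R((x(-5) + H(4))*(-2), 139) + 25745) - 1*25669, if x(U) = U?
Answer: -1472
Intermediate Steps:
R(K, A) = (-157 + A)*(36 + K) (R(K, A) = (36 + K)*(-157 + A) = (-157 + A)*(36 + K))
(R((x(-5) + H(4))*(-2), 139) + 25745) - 1*25669 = ((-5652 - 157*(-5 - 5*4)*(-2) + 36*139 + 139*((-5 - 5*4)*(-2))) + 25745) - 1*25669 = ((-5652 - 157*(-5 - 20)*(-2) + 5004 + 139*((-5 - 20)*(-2))) + 25745) - 25669 = ((-5652 - (-3925)*(-2) + 5004 + 139*(-25*(-2))) + 25745) - 25669 = ((-5652 - 157*50 + 5004 + 139*50) + 25745) - 25669 = ((-5652 - 7850 + 5004 + 6950) + 25745) - 25669 = (-1548 + 25745) - 25669 = 24197 - 25669 = -1472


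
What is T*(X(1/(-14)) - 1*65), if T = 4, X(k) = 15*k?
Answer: -1850/7 ≈ -264.29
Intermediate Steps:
T*(X(1/(-14)) - 1*65) = 4*(15/(-14) - 1*65) = 4*(15*(-1/14) - 65) = 4*(-15/14 - 65) = 4*(-925/14) = -1850/7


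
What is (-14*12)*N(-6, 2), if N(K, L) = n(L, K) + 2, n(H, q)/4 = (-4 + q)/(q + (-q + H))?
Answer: 3024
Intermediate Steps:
n(H, q) = 4*(-4 + q)/H (n(H, q) = 4*((-4 + q)/(q + (-q + H))) = 4*((-4 + q)/(q + (H - q))) = 4*((-4 + q)/H) = 4*(-4 + q)/H)
N(K, L) = 2 + 4*(-4 + K)/L (N(K, L) = 4*(-4 + K)/L + 2 = 2 + 4*(-4 + K)/L)
(-14*12)*N(-6, 2) = (-14*12)*(2*(-8 + 2 + 2*(-6))/2) = -336*(-8 + 2 - 12)/2 = -336*(-18)/2 = -168*(-18) = 3024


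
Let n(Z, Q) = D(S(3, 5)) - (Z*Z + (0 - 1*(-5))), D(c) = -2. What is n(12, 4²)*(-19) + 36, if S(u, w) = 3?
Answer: 2905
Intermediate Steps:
n(Z, Q) = -7 - Z² (n(Z, Q) = -2 - (Z*Z + (0 - 1*(-5))) = -2 - (Z² + (0 + 5)) = -2 - (Z² + 5) = -2 - (5 + Z²) = -2 + (-5 - Z²) = -7 - Z²)
n(12, 4²)*(-19) + 36 = (-7 - 1*12²)*(-19) + 36 = (-7 - 1*144)*(-19) + 36 = (-7 - 144)*(-19) + 36 = -151*(-19) + 36 = 2869 + 36 = 2905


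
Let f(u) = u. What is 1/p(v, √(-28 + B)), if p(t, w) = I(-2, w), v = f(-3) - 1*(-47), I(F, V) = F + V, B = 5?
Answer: -2/27 - I*√23/27 ≈ -0.074074 - 0.17762*I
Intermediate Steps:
v = 44 (v = -3 - 1*(-47) = -3 + 47 = 44)
p(t, w) = -2 + w
1/p(v, √(-28 + B)) = 1/(-2 + √(-28 + 5)) = 1/(-2 + √(-23)) = 1/(-2 + I*√23)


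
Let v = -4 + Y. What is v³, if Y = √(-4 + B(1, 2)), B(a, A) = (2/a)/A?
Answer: -28 + 45*I*√3 ≈ -28.0 + 77.942*I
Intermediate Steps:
B(a, A) = 2/(A*a)
Y = I*√3 (Y = √(-4 + 2/(2*1)) = √(-4 + 2*(½)*1) = √(-4 + 1) = √(-3) = I*√3 ≈ 1.732*I)
v = -4 + I*√3 ≈ -4.0 + 1.732*I
v³ = (-4 + I*√3)³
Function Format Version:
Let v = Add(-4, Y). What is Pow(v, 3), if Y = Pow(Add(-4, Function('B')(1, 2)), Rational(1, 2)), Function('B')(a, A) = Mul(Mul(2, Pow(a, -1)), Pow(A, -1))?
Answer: Add(-28, Mul(45, I, Pow(3, Rational(1, 2)))) ≈ Add(-28.000, Mul(77.942, I))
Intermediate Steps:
Function('B')(a, A) = Mul(2, Pow(A, -1), Pow(a, -1))
Y = Mul(I, Pow(3, Rational(1, 2))) (Y = Pow(Add(-4, Mul(2, Pow(2, -1), Pow(1, -1))), Rational(1, 2)) = Pow(Add(-4, Mul(2, Rational(1, 2), 1)), Rational(1, 2)) = Pow(Add(-4, 1), Rational(1, 2)) = Pow(-3, Rational(1, 2)) = Mul(I, Pow(3, Rational(1, 2))) ≈ Mul(1.7320, I))
v = Add(-4, Mul(I, Pow(3, Rational(1, 2)))) ≈ Add(-4.0000, Mul(1.7320, I))
Pow(v, 3) = Pow(Add(-4, Mul(I, Pow(3, Rational(1, 2)))), 3)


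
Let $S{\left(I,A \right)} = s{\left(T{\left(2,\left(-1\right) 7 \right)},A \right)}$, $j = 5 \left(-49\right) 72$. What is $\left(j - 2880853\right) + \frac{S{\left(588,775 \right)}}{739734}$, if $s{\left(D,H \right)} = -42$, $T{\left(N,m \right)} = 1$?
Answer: $- \frac{357352303484}{123289} \approx -2.8985 \cdot 10^{6}$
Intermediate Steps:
$j = -17640$ ($j = \left(-245\right) 72 = -17640$)
$S{\left(I,A \right)} = -42$
$\left(j - 2880853\right) + \frac{S{\left(588,775 \right)}}{739734} = \left(-17640 - 2880853\right) - \frac{42}{739734} = -2898493 - \frac{7}{123289} = - \frac{357352303484}{123289}$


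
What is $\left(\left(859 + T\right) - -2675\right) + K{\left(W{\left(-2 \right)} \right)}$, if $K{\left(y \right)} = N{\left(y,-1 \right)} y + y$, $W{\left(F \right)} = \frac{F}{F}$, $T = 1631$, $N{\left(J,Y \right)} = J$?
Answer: $5167$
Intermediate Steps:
$W{\left(F \right)} = 1$
$K{\left(y \right)} = y + y^{2}$ ($K{\left(y \right)} = y y + y = y^{2} + y = y + y^{2}$)
$\left(\left(859 + T\right) - -2675\right) + K{\left(W{\left(-2 \right)} \right)} = \left(\left(859 + 1631\right) - -2675\right) + 1 \left(1 + 1\right) = \left(2490 + 2675\right) + 1 \cdot 2 = 5165 + 2 = 5167$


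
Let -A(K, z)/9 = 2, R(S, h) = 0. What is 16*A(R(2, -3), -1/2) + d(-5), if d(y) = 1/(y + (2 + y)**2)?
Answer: -1151/4 ≈ -287.75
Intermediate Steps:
A(K, z) = -18 (A(K, z) = -9*2 = -18)
16*A(R(2, -3), -1/2) + d(-5) = 16*(-18) + 1/(-5 + (2 - 5)**2) = -288 + 1/(-5 + (-3)**2) = -288 + 1/(-5 + 9) = -288 + 1/4 = -1151/4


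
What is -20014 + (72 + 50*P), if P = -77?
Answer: -23792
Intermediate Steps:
-20014 + (72 + 50*P) = -20014 + (72 + 50*(-77)) = -20014 + (72 - 3850) = -20014 - 3778 = -23792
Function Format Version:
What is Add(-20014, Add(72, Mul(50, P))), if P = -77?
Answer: -23792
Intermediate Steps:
Add(-20014, Add(72, Mul(50, P))) = Add(-20014, Add(72, Mul(50, -77))) = Add(-20014, Add(72, -3850)) = Add(-20014, -3778) = -23792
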